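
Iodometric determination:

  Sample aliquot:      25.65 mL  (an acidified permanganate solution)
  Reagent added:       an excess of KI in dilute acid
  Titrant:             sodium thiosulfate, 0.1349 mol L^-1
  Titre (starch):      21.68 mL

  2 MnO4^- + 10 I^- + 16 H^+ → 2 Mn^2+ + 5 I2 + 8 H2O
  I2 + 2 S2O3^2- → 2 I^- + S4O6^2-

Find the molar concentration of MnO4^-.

0.02280 mol/L

n(S2O3^2-) = 0.02168 × 0.1349 = 2.925 × 10^-3 mol
n(I2) = n(S2O3^2-)/2 = 1.462 × 10^-3 mol
From the 2:5 ratio, n(MnO4^-) in the aliquot = 2/5 × 1.462 × 10^-3 = 5.849 × 10^-4 mol
[MnO4^-] = 5.849 × 10^-4 / 0.02565 = 0.02280 mol/L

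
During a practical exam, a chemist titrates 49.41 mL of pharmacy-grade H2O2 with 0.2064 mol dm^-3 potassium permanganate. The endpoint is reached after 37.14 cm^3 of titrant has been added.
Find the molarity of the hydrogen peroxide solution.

2 MnO4^- + 5 H2O2 + 6 H^+ → 2 Mn^2+ + 5 O2 + 8 H2O
n(KMnO4) = 0.03714 L × 0.2064 mol/L = 7.666 × 10^-3 mol
From the 5:2 mole ratio, n(H2O2) = 5/2 × 7.666 × 10^-3 = 0.01916 mol
[H2O2] = 0.01916 mol / 0.04941 L = 0.3879 mol/L

0.3879 mol/L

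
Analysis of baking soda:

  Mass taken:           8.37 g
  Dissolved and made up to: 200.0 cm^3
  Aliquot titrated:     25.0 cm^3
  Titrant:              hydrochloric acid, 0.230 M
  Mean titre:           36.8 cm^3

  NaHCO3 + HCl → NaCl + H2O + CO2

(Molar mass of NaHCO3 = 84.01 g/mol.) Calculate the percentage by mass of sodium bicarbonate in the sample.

n(HCl) per titration = 0.0368 × 0.230 = 8.46 × 10^-3 mol
n(NaHCO3) in each aliquot = 8.46 × 10^-3 mol (1:1 ratio)
n(NaHCO3) in the whole flask = 8.46 × 10^-3 × 200.0/25.0 = 0.0677 mol
mass of NaHCO3 = 0.0677 × 84.01 = 5.69 g
% NaHCO3 = 5.69 / 8.37 × 100 = 68.0 %

68.0 %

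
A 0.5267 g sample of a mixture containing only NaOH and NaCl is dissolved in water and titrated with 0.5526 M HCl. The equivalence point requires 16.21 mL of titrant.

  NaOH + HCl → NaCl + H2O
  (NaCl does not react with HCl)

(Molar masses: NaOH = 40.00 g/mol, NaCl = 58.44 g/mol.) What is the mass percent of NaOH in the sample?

68.03 %

n(HCl) = 0.01621 × 0.5526 = 8.958 × 10^-3 mol
Let x = n(NaOH), y = n(NaCl).
Titrant: 1x = 8.958 × 10^-3;  mass: 40.00x + 58.44y = 0.5267
Solving, x = 8.958 × 10^-3 mol, y = 2.881 × 10^-3 mol
mass of NaOH = 8.958 × 10^-3 × 40.00 = 0.3583 g
% NaOH = 0.3583 / 0.5267 × 100 = 68.03 %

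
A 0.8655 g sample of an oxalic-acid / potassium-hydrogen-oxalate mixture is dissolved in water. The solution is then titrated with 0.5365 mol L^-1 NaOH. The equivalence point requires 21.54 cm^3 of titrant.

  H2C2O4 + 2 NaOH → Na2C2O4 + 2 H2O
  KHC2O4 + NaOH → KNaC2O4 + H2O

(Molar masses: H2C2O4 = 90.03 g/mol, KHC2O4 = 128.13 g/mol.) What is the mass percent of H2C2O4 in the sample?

n(NaOH) = 0.02154 × 0.5365 = 0.01156 mol
Let x = n(H2C2O4), y = n(KHC2O4).
Titrant: 2x + 1y = 0.01156;  mass: 90.03x + 128.13y = 0.8655
Solving, x = 3.701 × 10^-3 mol, y = 4.154 × 10^-3 mol
mass of H2C2O4 = 3.701 × 10^-3 × 90.03 = 0.3332 g
% H2C2O4 = 0.3332 / 0.8655 × 100 = 38.50 %

38.50 %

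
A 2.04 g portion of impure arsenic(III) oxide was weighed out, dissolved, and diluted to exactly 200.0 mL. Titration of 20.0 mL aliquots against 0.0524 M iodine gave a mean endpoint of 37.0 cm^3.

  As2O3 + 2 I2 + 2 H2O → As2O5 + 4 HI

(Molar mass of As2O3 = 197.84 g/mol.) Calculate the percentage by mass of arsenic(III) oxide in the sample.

94.0 %

n(I2) per titration = 0.0370 × 0.0524 = 1.94 × 10^-3 mol
From the 1:2 ratio, n(As2O3) in each aliquot = 1/2 × 1.94 × 10^-3 = 9.69 × 10^-4 mol
n(As2O3) in the whole flask = 9.69 × 10^-4 × 200.0/20.0 = 9.69 × 10^-3 mol
mass of As2O3 = 9.69 × 10^-3 × 197.84 = 1.92 g
% As2O3 = 1.92 / 2.04 × 100 = 94.0 %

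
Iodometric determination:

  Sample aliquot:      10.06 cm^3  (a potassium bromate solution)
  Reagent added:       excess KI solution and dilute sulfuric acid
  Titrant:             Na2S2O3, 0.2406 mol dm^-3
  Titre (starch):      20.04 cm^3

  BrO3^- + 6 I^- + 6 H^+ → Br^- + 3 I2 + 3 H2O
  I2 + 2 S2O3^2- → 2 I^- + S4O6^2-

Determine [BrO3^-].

0.07988 mol/L

n(S2O3^2-) = 0.02004 × 0.2406 = 4.822 × 10^-3 mol
n(I2) = n(S2O3^2-)/2 = 2.411 × 10^-3 mol
From the 1:3 ratio, n(BrO3^-) in the aliquot = 1/3 × 2.411 × 10^-3 = 8.036 × 10^-4 mol
[BrO3^-] = 8.036 × 10^-4 / 0.01006 = 0.07988 mol/L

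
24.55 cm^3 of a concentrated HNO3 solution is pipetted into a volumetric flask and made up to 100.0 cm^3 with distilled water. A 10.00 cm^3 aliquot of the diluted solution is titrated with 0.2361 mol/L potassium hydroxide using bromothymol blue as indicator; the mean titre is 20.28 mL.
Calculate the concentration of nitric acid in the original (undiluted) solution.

HNO3 + KOH → KNO3 + H2O
n(KOH) = 0.02028 × 0.2361 = 4.788 × 10^-3 mol
n(HNO3) in the aliquot = 4.788 × 10^-3 mol (1:1 ratio)
[HNO3]_dilute = 4.788 × 10^-3 / 0.01000 = 0.4788 mol/L
Dilution factor = 100.0 / 24.55 = 4.073
[HNO3]_stock = 0.4788 × 4.073 = 1.950 mol/L

1.950 mol/L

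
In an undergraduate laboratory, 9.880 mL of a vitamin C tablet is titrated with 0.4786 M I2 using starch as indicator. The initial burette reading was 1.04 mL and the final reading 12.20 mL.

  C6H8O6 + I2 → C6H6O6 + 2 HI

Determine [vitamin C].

0.5406 M

n(I2) = 0.01116 L × 0.4786 mol/L = 5.341 × 10^-3 mol
n(C6H8O6) = 5.341 × 10^-3 mol (1:1 mole ratio)
[C6H8O6] = 5.341 × 10^-3 mol / 0.009880 L = 0.5406 mol/L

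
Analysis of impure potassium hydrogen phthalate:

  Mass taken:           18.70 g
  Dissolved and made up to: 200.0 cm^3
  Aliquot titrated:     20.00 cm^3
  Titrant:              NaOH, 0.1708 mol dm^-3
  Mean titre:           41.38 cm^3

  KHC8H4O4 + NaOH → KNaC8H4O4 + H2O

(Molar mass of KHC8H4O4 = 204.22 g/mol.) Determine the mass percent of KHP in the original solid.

n(NaOH) per titration = 0.04138 × 0.1708 = 7.068 × 10^-3 mol
n(KHC8H4O4) in each aliquot = 7.068 × 10^-3 mol (1:1 ratio)
n(KHC8H4O4) in the whole flask = 7.068 × 10^-3 × 200.0/20.00 = 0.07068 mol
mass of KHC8H4O4 = 0.07068 × 204.22 = 14.43 g
% KHC8H4O4 = 14.43 / 18.70 × 100 = 77.19 %

77.19 %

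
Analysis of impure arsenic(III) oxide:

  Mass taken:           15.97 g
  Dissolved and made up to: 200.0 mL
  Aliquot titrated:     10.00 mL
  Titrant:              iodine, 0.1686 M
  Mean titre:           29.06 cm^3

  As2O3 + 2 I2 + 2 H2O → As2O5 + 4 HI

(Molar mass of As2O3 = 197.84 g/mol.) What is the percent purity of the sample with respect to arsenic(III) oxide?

60.70 %

n(I2) per titration = 0.02906 × 0.1686 = 4.900 × 10^-3 mol
From the 1:2 ratio, n(As2O3) in each aliquot = 1/2 × 4.900 × 10^-3 = 2.450 × 10^-3 mol
n(As2O3) in the whole flask = 2.450 × 10^-3 × 200.0/10.00 = 0.04900 mol
mass of As2O3 = 0.04900 × 197.84 = 9.693 g
% As2O3 = 9.693 / 15.97 × 100 = 60.70 %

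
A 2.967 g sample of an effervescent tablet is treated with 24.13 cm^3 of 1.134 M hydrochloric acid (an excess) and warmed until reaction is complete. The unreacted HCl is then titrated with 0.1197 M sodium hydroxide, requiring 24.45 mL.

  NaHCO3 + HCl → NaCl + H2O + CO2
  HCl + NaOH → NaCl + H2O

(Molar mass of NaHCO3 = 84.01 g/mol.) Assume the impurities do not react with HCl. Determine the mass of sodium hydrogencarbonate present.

2.053 g

n(HCl) added = 0.02413 × 1.134 = 0.02736 mol
n(NaOH) used in back-titration = 0.02445 × 0.1197 = 2.927 × 10^-3 mol
n(HCl) left over = 2.927 × 10^-3 mol (1:1 ratio)
n(HCl) consumed by analyte = 0.02736 − 2.927 × 10^-3 = 0.02444 mol
n(NaHCO3) = 0.02444 mol (1:1 ratio)
mass of NaHCO3 = 0.02444 × 84.01 = 2.053 g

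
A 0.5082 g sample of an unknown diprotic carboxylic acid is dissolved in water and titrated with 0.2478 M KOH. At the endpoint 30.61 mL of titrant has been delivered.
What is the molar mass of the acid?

n(KOH) = 0.03061 L × 0.2478 mol/L = 7.585 × 10^-3 mol
From the 1:2 ratio, n(H2A) = 1/2 × 7.585 × 10^-3 = 3.793 × 10^-3 mol
M = m / n = 0.5082 g / 3.793 × 10^-3 mol = 134.0 g/mol

134.0 g/mol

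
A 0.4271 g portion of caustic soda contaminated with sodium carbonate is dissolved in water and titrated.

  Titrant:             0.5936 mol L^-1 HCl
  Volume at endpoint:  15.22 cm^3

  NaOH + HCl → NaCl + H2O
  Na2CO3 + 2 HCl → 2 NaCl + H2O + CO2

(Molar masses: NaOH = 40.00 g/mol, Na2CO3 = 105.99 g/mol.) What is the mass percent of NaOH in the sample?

37.25 %

n(HCl) = 0.01522 × 0.5936 = 9.035 × 10^-3 mol
Let x = n(NaOH), y = n(Na2CO3).
Titrant: 1x + 2y = 9.035 × 10^-3;  mass: 40.00x + 105.99y = 0.4271
Solving, x = 3.978 × 10^-3 mol, y = 2.529 × 10^-3 mol
mass of NaOH = 3.978 × 10^-3 × 40.00 = 0.1591 g
% NaOH = 0.1591 / 0.4271 × 100 = 37.25 %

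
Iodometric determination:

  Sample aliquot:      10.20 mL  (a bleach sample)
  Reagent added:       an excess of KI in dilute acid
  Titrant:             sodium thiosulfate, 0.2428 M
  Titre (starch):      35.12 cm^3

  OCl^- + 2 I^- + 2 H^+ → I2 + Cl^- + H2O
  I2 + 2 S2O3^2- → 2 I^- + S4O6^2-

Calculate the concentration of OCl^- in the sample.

0.4180 M

n(S2O3^2-) = 0.03512 × 0.2428 = 8.527 × 10^-3 mol
n(I2) = n(S2O3^2-)/2 = 4.264 × 10^-3 mol
n(OCl^-) in the aliquot = 4.264 × 10^-3 mol (1:1 ratio)
[OCl^-] = 4.264 × 10^-3 / 0.01020 = 0.4180 mol/L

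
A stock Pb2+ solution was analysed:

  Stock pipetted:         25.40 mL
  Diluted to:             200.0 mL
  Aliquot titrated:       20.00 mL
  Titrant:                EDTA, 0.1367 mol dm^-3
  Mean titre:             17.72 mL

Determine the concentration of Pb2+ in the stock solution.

Pb^2+ + EDTA^4- → [Pb(EDTA)]^2-
n(EDTA) = 0.01772 × 0.1367 = 2.422 × 10^-3 mol
n(Pb2+) in the aliquot = 2.422 × 10^-3 mol (1:1 ratio)
[Pb2+]_dilute = 2.422 × 10^-3 / 0.02000 = 0.1211 mol/L
Dilution factor = 200.0 / 25.40 = 7.874
[Pb2+]_stock = 0.1211 × 7.874 = 0.9537 mol/L

0.9537 mol/L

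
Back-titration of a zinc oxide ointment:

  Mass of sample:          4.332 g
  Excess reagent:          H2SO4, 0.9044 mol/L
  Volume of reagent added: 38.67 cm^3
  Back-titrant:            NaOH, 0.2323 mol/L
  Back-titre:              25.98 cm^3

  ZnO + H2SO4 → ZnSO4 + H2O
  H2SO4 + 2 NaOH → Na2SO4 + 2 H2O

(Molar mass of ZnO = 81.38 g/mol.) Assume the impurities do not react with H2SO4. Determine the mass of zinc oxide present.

2.601 g

n(H2SO4) added = 0.03867 × 0.9044 = 0.03497 mol
n(NaOH) used in back-titration = 0.02598 × 0.2323 = 6.035 × 10^-3 mol
From the 1:2 ratio, n(H2SO4) left over = 1/2 × 6.035 × 10^-3 = 3.018 × 10^-3 mol
n(H2SO4) consumed by analyte = 0.03497 − 3.018 × 10^-3 = 0.03196 mol
n(ZnO) = 0.03196 mol (1:1 ratio)
mass of ZnO = 0.03196 × 81.38 = 2.601 g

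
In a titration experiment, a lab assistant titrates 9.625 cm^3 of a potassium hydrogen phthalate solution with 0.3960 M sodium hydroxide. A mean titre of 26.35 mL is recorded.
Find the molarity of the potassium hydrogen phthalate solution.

KHC8H4O4 + NaOH → KNaC8H4O4 + H2O
n(NaOH) = 0.02635 L × 0.3960 mol/L = 0.01043 mol
n(KHC8H4O4) = 0.01043 mol (1:1 mole ratio)
[KHC8H4O4] = 0.01043 mol / 0.009625 L = 1.084 mol/L

1.084 M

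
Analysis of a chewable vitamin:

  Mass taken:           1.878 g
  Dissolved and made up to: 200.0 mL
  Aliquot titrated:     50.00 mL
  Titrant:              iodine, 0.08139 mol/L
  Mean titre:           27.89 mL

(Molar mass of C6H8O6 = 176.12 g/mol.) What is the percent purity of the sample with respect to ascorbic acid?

85.15 %

C6H8O6 + I2 → C6H6O6 + 2 HI
n(I2) per titration = 0.02789 × 0.08139 = 2.270 × 10^-3 mol
n(C6H8O6) in each aliquot = 2.270 × 10^-3 mol (1:1 ratio)
n(C6H8O6) in the whole flask = 2.270 × 10^-3 × 200.0/50.00 = 9.080 × 10^-3 mol
mass of C6H8O6 = 9.080 × 10^-3 × 176.12 = 1.599 g
% C6H8O6 = 1.599 / 1.878 × 100 = 85.15 %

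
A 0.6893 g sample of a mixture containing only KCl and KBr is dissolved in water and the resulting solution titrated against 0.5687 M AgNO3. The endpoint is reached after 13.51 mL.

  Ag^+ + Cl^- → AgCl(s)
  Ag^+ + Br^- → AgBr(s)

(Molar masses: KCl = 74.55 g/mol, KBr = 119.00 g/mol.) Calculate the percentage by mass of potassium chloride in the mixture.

n(AgNO3) = 0.01351 × 0.5687 = 7.683 × 10^-3 mol
Let x = n(KCl), y = n(KBr).
Titrant: 1x + 1y = 7.683 × 10^-3;  mass: 74.55x + 119.00y = 0.6893
Solving, x = 5.062 × 10^-3 mol, y = 2.621 × 10^-3 mol
mass of KCl = 5.062 × 10^-3 × 74.55 = 0.3774 g
% KCl = 0.3774 / 0.6893 × 100 = 54.74 %

54.74 %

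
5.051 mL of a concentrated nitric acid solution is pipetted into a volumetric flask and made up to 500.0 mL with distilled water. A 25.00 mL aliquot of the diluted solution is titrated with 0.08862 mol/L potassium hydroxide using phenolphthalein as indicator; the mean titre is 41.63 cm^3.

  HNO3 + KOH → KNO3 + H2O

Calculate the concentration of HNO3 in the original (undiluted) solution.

n(KOH) = 0.04163 × 0.08862 = 3.689 × 10^-3 mol
n(HNO3) in the aliquot = 3.689 × 10^-3 mol (1:1 ratio)
[HNO3]_dilute = 3.689 × 10^-3 / 0.02500 = 0.1476 mol/L
Dilution factor = 500.0 / 5.051 = 98.99
[HNO3]_stock = 0.1476 × 98.99 = 14.61 mol/L

14.61 mol/L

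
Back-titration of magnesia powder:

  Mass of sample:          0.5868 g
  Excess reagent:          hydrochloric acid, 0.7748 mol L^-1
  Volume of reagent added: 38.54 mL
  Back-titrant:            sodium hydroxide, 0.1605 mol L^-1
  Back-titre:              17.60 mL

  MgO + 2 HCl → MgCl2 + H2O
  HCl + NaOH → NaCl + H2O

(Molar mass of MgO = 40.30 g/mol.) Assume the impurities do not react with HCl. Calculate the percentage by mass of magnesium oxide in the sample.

n(HCl) added = 0.03854 × 0.7748 = 0.02986 mol
n(NaOH) used in back-titration = 0.01760 × 0.1605 = 2.825 × 10^-3 mol
n(HCl) left over = 2.825 × 10^-3 mol (1:1 ratio)
n(HCl) consumed by analyte = 0.02986 − 2.825 × 10^-3 = 0.02704 mol
From the 1:2 ratio, n(MgO) = 1/2 × 0.02704 = 0.01352 mol
mass of MgO = 0.01352 × 40.30 = 0.5448 g
% MgO = 0.5448 / 0.5868 × 100 = 92.84 %

92.84 %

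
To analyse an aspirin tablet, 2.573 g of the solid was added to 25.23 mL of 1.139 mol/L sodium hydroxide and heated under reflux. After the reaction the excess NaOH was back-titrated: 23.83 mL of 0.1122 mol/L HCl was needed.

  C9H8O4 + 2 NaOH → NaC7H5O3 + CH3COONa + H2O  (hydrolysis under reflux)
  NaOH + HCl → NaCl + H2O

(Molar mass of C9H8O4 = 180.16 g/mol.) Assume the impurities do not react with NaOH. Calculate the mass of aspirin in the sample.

n(NaOH) added = 0.02523 × 1.139 = 0.02874 mol
n(HCl) used in back-titration = 0.02383 × 0.1122 = 2.674 × 10^-3 mol
n(NaOH) left over = 2.674 × 10^-3 mol (1:1 ratio)
n(NaOH) consumed by analyte = 0.02874 − 2.674 × 10^-3 = 0.02606 mol
From the 1:2 ratio, n(C9H8O4) = 1/2 × 0.02606 = 0.01303 mol
mass of C9H8O4 = 0.01303 × 180.16 = 2.348 g

2.348 g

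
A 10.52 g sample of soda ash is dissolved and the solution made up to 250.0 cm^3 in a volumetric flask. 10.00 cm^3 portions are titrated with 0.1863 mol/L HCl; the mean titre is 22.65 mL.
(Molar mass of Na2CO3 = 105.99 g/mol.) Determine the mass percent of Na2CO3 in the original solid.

53.14 %

Na2CO3 + 2 HCl → 2 NaCl + H2O + CO2
n(HCl) per titration = 0.02265 × 0.1863 = 4.220 × 10^-3 mol
From the 1:2 ratio, n(Na2CO3) in each aliquot = 1/2 × 4.220 × 10^-3 = 2.110 × 10^-3 mol
n(Na2CO3) in the whole flask = 2.110 × 10^-3 × 250.0/10.00 = 0.05275 mol
mass of Na2CO3 = 0.05275 × 105.99 = 5.591 g
% Na2CO3 = 5.591 / 10.52 × 100 = 53.14 %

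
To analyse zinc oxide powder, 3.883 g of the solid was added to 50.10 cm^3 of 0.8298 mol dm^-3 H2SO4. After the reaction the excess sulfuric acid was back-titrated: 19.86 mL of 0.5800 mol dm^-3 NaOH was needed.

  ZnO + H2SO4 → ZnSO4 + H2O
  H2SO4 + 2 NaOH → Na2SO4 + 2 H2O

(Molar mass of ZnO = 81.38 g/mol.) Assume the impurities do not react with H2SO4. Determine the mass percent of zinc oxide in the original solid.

75.06 %

n(H2SO4) added = 0.05010 × 0.8298 = 0.04157 mol
n(NaOH) used in back-titration = 0.01986 × 0.5800 = 0.01152 mol
From the 1:2 ratio, n(H2SO4) left over = 1/2 × 0.01152 = 5.759 × 10^-3 mol
n(H2SO4) consumed by analyte = 0.04157 − 5.759 × 10^-3 = 0.03581 mol
n(ZnO) = 0.03581 mol (1:1 ratio)
mass of ZnO = 0.03581 × 81.38 = 2.915 g
% ZnO = 2.915 / 3.883 × 100 = 75.06 %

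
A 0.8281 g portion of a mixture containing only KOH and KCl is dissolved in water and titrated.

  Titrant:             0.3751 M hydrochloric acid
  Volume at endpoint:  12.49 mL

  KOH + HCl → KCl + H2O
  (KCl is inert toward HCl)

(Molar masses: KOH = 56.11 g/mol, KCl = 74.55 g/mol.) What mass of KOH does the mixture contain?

0.2629 g

n(HCl) = 0.01249 × 0.3751 = 4.685 × 10^-3 mol
Let x = n(KOH), y = n(KCl).
Titrant: 1x = 4.685 × 10^-3;  mass: 56.11x + 74.55y = 0.8281
Solving, x = 4.685 × 10^-3 mol, y = 7.582 × 10^-3 mol
mass of KOH = 4.685 × 10^-3 × 56.11 = 0.2629 g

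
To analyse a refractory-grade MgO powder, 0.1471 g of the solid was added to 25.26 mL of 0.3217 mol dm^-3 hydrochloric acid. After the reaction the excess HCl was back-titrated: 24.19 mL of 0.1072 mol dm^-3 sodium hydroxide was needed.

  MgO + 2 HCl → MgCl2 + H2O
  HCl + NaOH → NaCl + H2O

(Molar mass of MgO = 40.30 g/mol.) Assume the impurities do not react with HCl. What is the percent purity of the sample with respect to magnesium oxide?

n(HCl) added = 0.02526 × 0.3217 = 8.126 × 10^-3 mol
n(NaOH) used in back-titration = 0.02419 × 0.1072 = 2.593 × 10^-3 mol
n(HCl) left over = 2.593 × 10^-3 mol (1:1 ratio)
n(HCl) consumed by analyte = 8.126 × 10^-3 − 2.593 × 10^-3 = 5.533 × 10^-3 mol
From the 1:2 ratio, n(MgO) = 1/2 × 5.533 × 10^-3 = 2.766 × 10^-3 mol
mass of MgO = 2.766 × 10^-3 × 40.30 = 0.1115 g
% MgO = 0.1115 / 0.1471 × 100 = 75.79 %

75.79 %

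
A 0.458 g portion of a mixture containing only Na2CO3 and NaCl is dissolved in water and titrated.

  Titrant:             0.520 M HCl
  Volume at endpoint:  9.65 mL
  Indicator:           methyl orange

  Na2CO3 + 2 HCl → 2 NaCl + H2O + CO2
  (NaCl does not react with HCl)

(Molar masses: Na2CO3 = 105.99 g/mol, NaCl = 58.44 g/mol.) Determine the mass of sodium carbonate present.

n(HCl) = 0.00965 × 0.520 = 5.02 × 10^-3 mol
Let x = n(Na2CO3), y = n(NaCl).
Titrant: 2x = 5.02 × 10^-3;  mass: 105.99x + 58.44y = 0.458
Solving, x = 2.51 × 10^-3 mol, y = 3.29 × 10^-3 mol
mass of Na2CO3 = 2.51 × 10^-3 × 105.99 = 0.266 g

0.266 g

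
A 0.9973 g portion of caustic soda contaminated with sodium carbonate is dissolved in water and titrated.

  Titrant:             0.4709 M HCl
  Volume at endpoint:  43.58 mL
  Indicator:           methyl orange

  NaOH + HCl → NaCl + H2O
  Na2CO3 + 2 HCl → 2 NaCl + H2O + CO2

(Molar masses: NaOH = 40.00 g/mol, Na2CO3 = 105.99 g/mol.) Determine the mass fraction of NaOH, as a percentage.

27.86 %

n(HCl) = 0.04358 × 0.4709 = 0.02052 mol
Let x = n(NaOH), y = n(Na2CO3).
Titrant: 1x + 2y = 0.02052;  mass: 40.00x + 105.99y = 0.9973
Solving, x = 6.945 × 10^-3 mol, y = 6.788 × 10^-3 mol
mass of NaOH = 6.945 × 10^-3 × 40.00 = 0.2778 g
% NaOH = 0.2778 / 0.9973 × 100 = 27.86 %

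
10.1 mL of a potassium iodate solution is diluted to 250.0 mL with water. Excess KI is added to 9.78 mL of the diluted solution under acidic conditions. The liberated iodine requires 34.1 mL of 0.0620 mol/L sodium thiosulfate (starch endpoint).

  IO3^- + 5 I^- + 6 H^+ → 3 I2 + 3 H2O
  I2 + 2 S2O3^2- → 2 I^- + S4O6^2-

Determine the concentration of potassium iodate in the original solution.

n(S2O3^2-) = 0.0341 × 0.0620 = 2.11 × 10^-3 mol
n(I2) = n(S2O3^2-)/2 = 1.06 × 10^-3 mol
From the 1:3 ratio, n(IO3^-) in the aliquot = 1/3 × 1.06 × 10^-3 = 3.52 × 10^-4 mol
[IO3^-]_dilute = 3.52 × 10^-4 / 0.00978 = 0.0360 mol/L
[IO3^-]_original = 0.0360 × 250.0/10.1 = 0.892 mol/L

0.892 mol/L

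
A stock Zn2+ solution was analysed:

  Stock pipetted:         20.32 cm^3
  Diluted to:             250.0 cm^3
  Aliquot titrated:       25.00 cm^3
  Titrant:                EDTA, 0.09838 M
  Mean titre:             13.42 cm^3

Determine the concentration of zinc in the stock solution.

0.6497 M

Zn^2+ + EDTA^4- → [Zn(EDTA)]^2-
n(EDTA) = 0.01342 × 0.09838 = 1.320 × 10^-3 mol
n(Zn2+) in the aliquot = 1.320 × 10^-3 mol (1:1 ratio)
[Zn2+]_dilute = 1.320 × 10^-3 / 0.02500 = 0.05281 mol/L
Dilution factor = 250.0 / 20.32 = 12.30
[Zn2+]_stock = 0.05281 × 12.30 = 0.6497 mol/L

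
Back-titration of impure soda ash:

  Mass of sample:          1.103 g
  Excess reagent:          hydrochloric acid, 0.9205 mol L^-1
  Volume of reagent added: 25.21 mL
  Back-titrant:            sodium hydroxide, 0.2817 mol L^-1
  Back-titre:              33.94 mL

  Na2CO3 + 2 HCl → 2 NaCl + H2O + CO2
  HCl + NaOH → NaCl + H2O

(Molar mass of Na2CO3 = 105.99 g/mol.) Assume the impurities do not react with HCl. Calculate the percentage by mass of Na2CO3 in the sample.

65.56 %

n(HCl) added = 0.02521 × 0.9205 = 0.02321 mol
n(NaOH) used in back-titration = 0.03394 × 0.2817 = 9.561 × 10^-3 mol
n(HCl) left over = 9.561 × 10^-3 mol (1:1 ratio)
n(HCl) consumed by analyte = 0.02321 − 9.561 × 10^-3 = 0.01364 mol
From the 1:2 ratio, n(Na2CO3) = 1/2 × 0.01364 = 6.822 × 10^-3 mol
mass of Na2CO3 = 6.822 × 10^-3 × 105.99 = 0.7231 g
% Na2CO3 = 0.7231 / 1.103 × 100 = 65.56 %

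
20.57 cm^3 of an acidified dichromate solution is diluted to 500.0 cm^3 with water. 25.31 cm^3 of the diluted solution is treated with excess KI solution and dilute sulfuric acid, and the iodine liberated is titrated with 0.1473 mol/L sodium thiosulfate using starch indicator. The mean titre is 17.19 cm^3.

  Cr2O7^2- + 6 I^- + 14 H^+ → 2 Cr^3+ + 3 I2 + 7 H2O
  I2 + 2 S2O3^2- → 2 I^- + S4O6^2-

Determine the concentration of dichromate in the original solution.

n(S2O3^2-) = 0.01719 × 0.1473 = 2.532 × 10^-3 mol
n(I2) = n(S2O3^2-)/2 = 1.266 × 10^-3 mol
From the 1:3 ratio, n(Cr2O7^2-) in the aliquot = 1/3 × 1.266 × 10^-3 = 4.220 × 10^-4 mol
[Cr2O7^2-]_dilute = 4.220 × 10^-4 / 0.02531 = 0.01667 mol/L
[Cr2O7^2-]_original = 0.01667 × 500.0/20.57 = 0.4053 mol/L

0.4053 mol/L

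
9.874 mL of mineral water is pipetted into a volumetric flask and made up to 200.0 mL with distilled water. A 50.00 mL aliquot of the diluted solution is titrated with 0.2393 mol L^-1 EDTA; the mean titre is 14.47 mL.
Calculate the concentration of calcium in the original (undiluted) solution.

Ca^2+ + EDTA^4- → [Ca(EDTA)]^2-
n(EDTA) = 0.01447 × 0.2393 = 3.463 × 10^-3 mol
n(Ca2+) in the aliquot = 3.463 × 10^-3 mol (1:1 ratio)
[Ca2+]_dilute = 3.463 × 10^-3 / 0.05000 = 0.06925 mol/L
Dilution factor = 200.0 / 9.874 = 20.26
[Ca2+]_stock = 0.06925 × 20.26 = 1.403 mol/L

1.403 mol/L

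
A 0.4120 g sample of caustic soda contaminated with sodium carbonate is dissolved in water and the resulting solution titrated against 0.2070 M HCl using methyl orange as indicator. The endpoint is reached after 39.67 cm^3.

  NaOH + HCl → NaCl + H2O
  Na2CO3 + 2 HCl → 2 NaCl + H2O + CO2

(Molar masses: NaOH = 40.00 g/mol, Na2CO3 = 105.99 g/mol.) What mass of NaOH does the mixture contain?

n(HCl) = 0.03967 × 0.2070 = 8.212 × 10^-3 mol
Let x = n(NaOH), y = n(Na2CO3).
Titrant: 1x + 2y = 8.212 × 10^-3;  mass: 40.00x + 105.99y = 0.4120
Solving, x = 1.784 × 10^-3 mol, y = 3.214 × 10^-3 mol
mass of NaOH = 1.784 × 10^-3 × 40.00 = 0.07135 g

0.07135 g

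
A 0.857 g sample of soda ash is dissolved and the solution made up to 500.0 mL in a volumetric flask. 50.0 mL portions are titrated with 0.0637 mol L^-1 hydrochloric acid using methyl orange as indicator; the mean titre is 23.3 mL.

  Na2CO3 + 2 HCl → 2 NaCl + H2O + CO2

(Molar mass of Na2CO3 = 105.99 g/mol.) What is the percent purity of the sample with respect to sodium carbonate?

n(HCl) per titration = 0.0233 × 0.0637 = 1.48 × 10^-3 mol
From the 1:2 ratio, n(Na2CO3) in each aliquot = 1/2 × 1.48 × 10^-3 = 7.42 × 10^-4 mol
n(Na2CO3) in the whole flask = 7.42 × 10^-4 × 500.0/50.0 = 7.42 × 10^-3 mol
mass of Na2CO3 = 7.42 × 10^-3 × 105.99 = 0.787 g
% Na2CO3 = 0.787 / 0.857 × 100 = 91.8 %

91.8 %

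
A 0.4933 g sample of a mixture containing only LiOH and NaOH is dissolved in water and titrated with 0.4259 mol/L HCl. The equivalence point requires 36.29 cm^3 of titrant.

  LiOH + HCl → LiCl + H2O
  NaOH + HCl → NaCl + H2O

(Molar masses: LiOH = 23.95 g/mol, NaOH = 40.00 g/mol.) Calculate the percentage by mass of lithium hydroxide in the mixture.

n(HCl) = 0.03629 × 0.4259 = 0.01546 mol
Let x = n(LiOH), y = n(NaOH).
Titrant: 1x + 1y = 0.01546;  mass: 23.95x + 40.00y = 0.4933
Solving, x = 7.784 × 10^-3 mol, y = 7.672 × 10^-3 mol
mass of LiOH = 7.784 × 10^-3 × 23.95 = 0.1864 g
% LiOH = 0.1864 / 0.4933 × 100 = 37.79 %

37.79 %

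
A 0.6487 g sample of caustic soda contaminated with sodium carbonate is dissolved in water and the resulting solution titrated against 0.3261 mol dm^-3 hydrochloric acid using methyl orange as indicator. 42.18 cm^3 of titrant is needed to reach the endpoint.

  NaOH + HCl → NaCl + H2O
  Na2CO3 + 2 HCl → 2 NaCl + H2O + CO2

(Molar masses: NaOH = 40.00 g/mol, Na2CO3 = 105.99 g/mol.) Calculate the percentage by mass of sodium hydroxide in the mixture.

38.07 %

n(HCl) = 0.04218 × 0.3261 = 0.01375 mol
Let x = n(NaOH), y = n(Na2CO3).
Titrant: 1x + 2y = 0.01375;  mass: 40.00x + 105.99y = 0.6487
Solving, x = 6.175 × 10^-3 mol, y = 3.790 × 10^-3 mol
mass of NaOH = 6.175 × 10^-3 × 40.00 = 0.2470 g
% NaOH = 0.2470 / 0.6487 × 100 = 38.07 %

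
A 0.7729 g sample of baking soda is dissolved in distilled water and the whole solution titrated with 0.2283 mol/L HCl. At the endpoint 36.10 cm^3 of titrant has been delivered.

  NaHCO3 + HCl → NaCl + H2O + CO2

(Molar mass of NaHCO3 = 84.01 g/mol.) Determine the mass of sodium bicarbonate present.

0.6924 g

n(HCl) = 0.03610 L × 0.2283 mol/L = 8.242 × 10^-3 mol
n(NaHCO3) = 8.242 × 10^-3 mol (1:1 ratio)
mass of NaHCO3 = 8.242 × 10^-3 × 84.01 g/mol = 0.6924 g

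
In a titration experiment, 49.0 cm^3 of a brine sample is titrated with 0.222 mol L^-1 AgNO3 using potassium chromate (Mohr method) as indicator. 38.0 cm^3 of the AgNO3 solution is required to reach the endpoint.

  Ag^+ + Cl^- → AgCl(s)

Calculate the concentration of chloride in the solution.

0.172 mol/L

n(AgNO3) = 0.0380 L × 0.222 mol/L = 8.44 × 10^-3 mol
n(Cl-) = 8.44 × 10^-3 mol (1:1 mole ratio)
[Cl-] = 8.44 × 10^-3 mol / 0.0490 L = 0.172 mol/L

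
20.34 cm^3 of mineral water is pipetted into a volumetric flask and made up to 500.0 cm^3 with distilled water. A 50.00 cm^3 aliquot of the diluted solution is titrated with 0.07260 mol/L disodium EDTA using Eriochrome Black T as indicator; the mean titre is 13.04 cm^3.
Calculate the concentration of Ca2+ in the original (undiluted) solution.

0.4654 mol/L

Ca^2+ + EDTA^4- → [Ca(EDTA)]^2-
n(EDTA) = 0.01304 × 0.07260 = 9.467 × 10^-4 mol
n(Ca2+) in the aliquot = 9.467 × 10^-4 mol (1:1 ratio)
[Ca2+]_dilute = 9.467 × 10^-4 / 0.05000 = 0.01893 mol/L
Dilution factor = 500.0 / 20.34 = 24.58
[Ca2+]_stock = 0.01893 × 24.58 = 0.4654 mol/L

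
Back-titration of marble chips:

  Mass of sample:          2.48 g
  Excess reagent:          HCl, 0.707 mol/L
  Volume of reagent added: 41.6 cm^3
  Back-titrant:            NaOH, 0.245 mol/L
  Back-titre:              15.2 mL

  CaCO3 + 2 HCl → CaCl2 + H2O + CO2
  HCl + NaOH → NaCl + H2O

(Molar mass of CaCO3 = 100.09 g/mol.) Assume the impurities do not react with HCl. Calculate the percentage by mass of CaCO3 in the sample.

51.8 %

n(HCl) added = 0.0416 × 0.707 = 0.0294 mol
n(NaOH) used in back-titration = 0.0152 × 0.245 = 3.72 × 10^-3 mol
n(HCl) left over = 3.72 × 10^-3 mol (1:1 ratio)
n(HCl) consumed by analyte = 0.0294 − 3.72 × 10^-3 = 0.0257 mol
From the 1:2 ratio, n(CaCO3) = 1/2 × 0.0257 = 0.0128 mol
mass of CaCO3 = 0.0128 × 100.09 = 1.29 g
% CaCO3 = 1.29 / 2.48 × 100 = 51.8 %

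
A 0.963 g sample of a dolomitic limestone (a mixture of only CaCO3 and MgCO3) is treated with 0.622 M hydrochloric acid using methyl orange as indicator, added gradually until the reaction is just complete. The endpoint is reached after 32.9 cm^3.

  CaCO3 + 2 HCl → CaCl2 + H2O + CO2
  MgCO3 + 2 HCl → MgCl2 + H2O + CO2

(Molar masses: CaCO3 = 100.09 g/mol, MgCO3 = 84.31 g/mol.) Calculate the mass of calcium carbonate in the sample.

n(HCl) = 0.0329 × 0.622 = 0.0205 mol
Let x = n(CaCO3), y = n(MgCO3).
Titrant: 2x + 2y = 0.0205;  mass: 100.09x + 84.31y = 0.963
Solving, x = 6.36 × 10^-3 mol, y = 3.87 × 10^-3 mol
mass of CaCO3 = 6.36 × 10^-3 × 100.09 = 0.636 g

0.636 g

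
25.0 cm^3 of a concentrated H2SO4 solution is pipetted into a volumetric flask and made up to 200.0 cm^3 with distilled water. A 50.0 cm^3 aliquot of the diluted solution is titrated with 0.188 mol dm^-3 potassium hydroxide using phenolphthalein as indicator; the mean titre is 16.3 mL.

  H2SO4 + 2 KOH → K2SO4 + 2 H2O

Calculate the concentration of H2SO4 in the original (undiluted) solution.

0.245 mol/L

n(KOH) = 0.0163 × 0.188 = 3.06 × 10^-3 mol
From the 1:2 ratio, n(H2SO4) in the aliquot = 1/2 × 3.06 × 10^-3 = 1.53 × 10^-3 mol
[H2SO4]_dilute = 1.53 × 10^-3 / 0.0500 = 0.0306 mol/L
Dilution factor = 200.0 / 25.0 = 8.000
[H2SO4]_stock = 0.0306 × 8.000 = 0.245 mol/L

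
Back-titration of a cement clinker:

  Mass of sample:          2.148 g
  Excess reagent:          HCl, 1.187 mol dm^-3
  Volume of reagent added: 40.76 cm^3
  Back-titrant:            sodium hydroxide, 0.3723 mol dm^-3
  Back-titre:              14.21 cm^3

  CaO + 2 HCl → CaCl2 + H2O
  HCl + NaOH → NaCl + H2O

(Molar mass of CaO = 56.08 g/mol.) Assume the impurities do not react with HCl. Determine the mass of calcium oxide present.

n(HCl) added = 0.04076 × 1.187 = 0.04838 mol
n(NaOH) used in back-titration = 0.01421 × 0.3723 = 5.290 × 10^-3 mol
n(HCl) left over = 5.290 × 10^-3 mol (1:1 ratio)
n(HCl) consumed by analyte = 0.04838 − 5.290 × 10^-3 = 0.04309 mol
From the 1:2 ratio, n(CaO) = 1/2 × 0.04309 = 0.02155 mol
mass of CaO = 0.02155 × 56.08 = 1.208 g

1.208 g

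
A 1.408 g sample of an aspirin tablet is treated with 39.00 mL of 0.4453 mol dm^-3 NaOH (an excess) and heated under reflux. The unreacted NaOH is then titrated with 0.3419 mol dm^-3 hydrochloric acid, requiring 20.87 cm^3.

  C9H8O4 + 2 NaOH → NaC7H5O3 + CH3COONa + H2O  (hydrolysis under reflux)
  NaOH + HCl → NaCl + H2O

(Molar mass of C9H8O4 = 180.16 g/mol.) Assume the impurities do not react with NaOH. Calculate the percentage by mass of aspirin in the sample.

n(NaOH) added = 0.03900 × 0.4453 = 0.01737 mol
n(HCl) used in back-titration = 0.02087 × 0.3419 = 7.135 × 10^-3 mol
n(NaOH) left over = 7.135 × 10^-3 mol (1:1 ratio)
n(NaOH) consumed by analyte = 0.01737 − 7.135 × 10^-3 = 0.01023 mol
From the 1:2 ratio, n(C9H8O4) = 1/2 × 0.01023 = 5.116 × 10^-3 mol
mass of C9H8O4 = 5.116 × 10^-3 × 180.16 = 0.9216 g
% C9H8O4 = 0.9216 / 1.408 × 100 = 65.46 %

65.46 %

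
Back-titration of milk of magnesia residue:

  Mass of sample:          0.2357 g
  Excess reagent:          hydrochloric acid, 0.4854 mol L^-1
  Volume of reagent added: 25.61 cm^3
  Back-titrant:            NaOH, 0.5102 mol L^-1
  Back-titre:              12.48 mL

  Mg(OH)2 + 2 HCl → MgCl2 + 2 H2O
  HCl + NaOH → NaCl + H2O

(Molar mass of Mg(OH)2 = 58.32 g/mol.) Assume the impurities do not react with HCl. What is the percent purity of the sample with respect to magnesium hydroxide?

75.02 %

n(HCl) added = 0.02561 × 0.4854 = 0.01243 mol
n(NaOH) used in back-titration = 0.01248 × 0.5102 = 6.367 × 10^-3 mol
n(HCl) left over = 6.367 × 10^-3 mol (1:1 ratio)
n(HCl) consumed by analyte = 0.01243 − 6.367 × 10^-3 = 6.064 × 10^-3 mol
From the 1:2 ratio, n(Mg(OH)2) = 1/2 × 6.064 × 10^-3 = 3.032 × 10^-3 mol
mass of Mg(OH)2 = 3.032 × 10^-3 × 58.32 = 0.1768 g
% Mg(OH)2 = 0.1768 / 0.2357 × 100 = 75.02 %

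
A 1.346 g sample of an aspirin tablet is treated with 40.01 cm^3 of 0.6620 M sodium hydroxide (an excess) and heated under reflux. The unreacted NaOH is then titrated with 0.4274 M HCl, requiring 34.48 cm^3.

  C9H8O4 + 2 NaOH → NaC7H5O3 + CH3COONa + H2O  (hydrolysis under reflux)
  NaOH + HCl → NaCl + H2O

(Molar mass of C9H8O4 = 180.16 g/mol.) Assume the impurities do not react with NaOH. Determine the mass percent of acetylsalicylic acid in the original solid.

78.64 %

n(NaOH) added = 0.04001 × 0.6620 = 0.02649 mol
n(HCl) used in back-titration = 0.03448 × 0.4274 = 0.01474 mol
n(NaOH) left over = 0.01474 mol (1:1 ratio)
n(NaOH) consumed by analyte = 0.02649 − 0.01474 = 0.01175 mol
From the 1:2 ratio, n(C9H8O4) = 1/2 × 0.01175 = 5.875 × 10^-3 mol
mass of C9H8O4 = 5.875 × 10^-3 × 180.16 = 1.058 g
% C9H8O4 = 1.058 / 1.346 × 100 = 78.64 %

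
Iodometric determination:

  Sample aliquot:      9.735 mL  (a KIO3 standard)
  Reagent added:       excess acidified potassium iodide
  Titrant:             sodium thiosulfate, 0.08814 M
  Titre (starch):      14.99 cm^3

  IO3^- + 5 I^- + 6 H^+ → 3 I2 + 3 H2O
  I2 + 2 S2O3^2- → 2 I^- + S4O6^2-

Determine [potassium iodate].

0.02262 M

n(S2O3^2-) = 0.01499 × 0.08814 = 1.321 × 10^-3 mol
n(I2) = n(S2O3^2-)/2 = 6.606 × 10^-4 mol
From the 1:3 ratio, n(IO3^-) in the aliquot = 1/3 × 6.606 × 10^-4 = 2.202 × 10^-4 mol
[IO3^-] = 2.202 × 10^-4 / 0.009735 = 0.02262 mol/L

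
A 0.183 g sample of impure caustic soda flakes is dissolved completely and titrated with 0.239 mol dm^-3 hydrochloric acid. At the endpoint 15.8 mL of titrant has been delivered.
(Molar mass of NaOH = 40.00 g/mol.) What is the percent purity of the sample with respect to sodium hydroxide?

NaOH + HCl → NaCl + H2O
n(HCl) = 0.0158 L × 0.239 mol/L = 3.78 × 10^-3 mol
n(NaOH) = 3.78 × 10^-3 mol (1:1 ratio)
mass of NaOH = 3.78 × 10^-3 × 40.00 g/mol = 0.151 g
% NaOH = 0.151 / 0.183 × 100 = 82.5 %

82.5 %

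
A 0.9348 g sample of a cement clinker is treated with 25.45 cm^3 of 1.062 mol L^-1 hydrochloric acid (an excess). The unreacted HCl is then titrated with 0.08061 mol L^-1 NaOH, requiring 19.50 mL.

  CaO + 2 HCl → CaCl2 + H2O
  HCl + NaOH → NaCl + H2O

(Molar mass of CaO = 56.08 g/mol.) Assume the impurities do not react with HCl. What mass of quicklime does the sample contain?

0.7138 g

n(HCl) added = 0.02545 × 1.062 = 0.02703 mol
n(NaOH) used in back-titration = 0.01950 × 0.08061 = 1.572 × 10^-3 mol
n(HCl) left over = 1.572 × 10^-3 mol (1:1 ratio)
n(HCl) consumed by analyte = 0.02703 − 1.572 × 10^-3 = 0.02546 mol
From the 1:2 ratio, n(CaO) = 1/2 × 0.02546 = 0.01273 mol
mass of CaO = 0.01273 × 56.08 = 0.7138 g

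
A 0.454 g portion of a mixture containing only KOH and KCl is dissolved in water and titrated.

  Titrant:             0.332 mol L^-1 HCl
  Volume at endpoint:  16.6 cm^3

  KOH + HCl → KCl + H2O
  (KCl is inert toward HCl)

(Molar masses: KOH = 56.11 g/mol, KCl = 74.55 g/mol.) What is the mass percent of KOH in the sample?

68.1 %

n(HCl) = 0.0166 × 0.332 = 5.51 × 10^-3 mol
Let x = n(KOH), y = n(KCl).
Titrant: 1x = 5.51 × 10^-3;  mass: 56.11x + 74.55y = 0.454
Solving, x = 5.51 × 10^-3 mol, y = 1.94 × 10^-3 mol
mass of KOH = 5.51 × 10^-3 × 56.11 = 0.309 g
% KOH = 0.309 / 0.454 × 100 = 68.1 %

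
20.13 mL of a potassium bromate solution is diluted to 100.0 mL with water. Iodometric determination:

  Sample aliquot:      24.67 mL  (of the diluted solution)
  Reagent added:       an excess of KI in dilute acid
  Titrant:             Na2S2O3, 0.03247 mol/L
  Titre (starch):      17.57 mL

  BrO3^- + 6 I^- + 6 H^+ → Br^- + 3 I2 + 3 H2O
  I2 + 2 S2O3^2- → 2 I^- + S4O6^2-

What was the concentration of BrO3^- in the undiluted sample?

0.01915 mol/L

n(S2O3^2-) = 0.01757 × 0.03247 = 5.705 × 10^-4 mol
n(I2) = n(S2O3^2-)/2 = 2.852 × 10^-4 mol
From the 1:3 ratio, n(BrO3^-) in the aliquot = 1/3 × 2.852 × 10^-4 = 9.508 × 10^-5 mol
[BrO3^-]_dilute = 9.508 × 10^-5 / 0.02467 = 0.003854 mol/L
[BrO3^-]_original = 0.003854 × 100.0/20.13 = 0.01915 mol/L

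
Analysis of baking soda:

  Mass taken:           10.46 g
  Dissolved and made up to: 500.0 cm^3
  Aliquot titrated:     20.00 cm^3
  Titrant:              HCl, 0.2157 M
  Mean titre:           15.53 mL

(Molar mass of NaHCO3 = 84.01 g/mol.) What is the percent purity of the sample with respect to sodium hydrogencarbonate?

67.26 %

NaHCO3 + HCl → NaCl + H2O + CO2
n(HCl) per titration = 0.01553 × 0.2157 = 3.350 × 10^-3 mol
n(NaHCO3) in each aliquot = 3.350 × 10^-3 mol (1:1 ratio)
n(NaHCO3) in the whole flask = 3.350 × 10^-3 × 500.0/20.00 = 0.08375 mol
mass of NaHCO3 = 0.08375 × 84.01 = 7.035 g
% NaHCO3 = 7.035 / 10.46 × 100 = 67.26 %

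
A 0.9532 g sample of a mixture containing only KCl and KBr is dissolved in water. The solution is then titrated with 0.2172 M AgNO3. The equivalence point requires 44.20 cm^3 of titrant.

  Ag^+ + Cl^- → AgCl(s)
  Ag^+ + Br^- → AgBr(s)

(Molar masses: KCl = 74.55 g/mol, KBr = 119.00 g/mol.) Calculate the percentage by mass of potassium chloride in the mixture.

n(AgNO3) = 0.04420 × 0.2172 = 9.600 × 10^-3 mol
Let x = n(KCl), y = n(KBr).
Titrant: 1x + 1y = 9.600 × 10^-3;  mass: 74.55x + 119.00y = 0.9532
Solving, x = 4.257 × 10^-3 mol, y = 5.343 × 10^-3 mol
mass of KCl = 4.257 × 10^-3 × 74.55 = 0.3174 g
% KCl = 0.3174 / 0.9532 × 100 = 33.29 %

33.29 %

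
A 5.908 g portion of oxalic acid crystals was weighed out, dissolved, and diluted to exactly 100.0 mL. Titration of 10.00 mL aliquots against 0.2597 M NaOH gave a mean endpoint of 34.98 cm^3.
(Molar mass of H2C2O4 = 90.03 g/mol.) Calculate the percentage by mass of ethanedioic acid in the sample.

H2C2O4 + 2 NaOH → Na2C2O4 + 2 H2O
n(NaOH) per titration = 0.03498 × 0.2597 = 9.084 × 10^-3 mol
From the 1:2 ratio, n(H2C2O4) in each aliquot = 1/2 × 9.084 × 10^-3 = 4.542 × 10^-3 mol
n(H2C2O4) in the whole flask = 4.542 × 10^-3 × 100.0/10.00 = 0.04542 mol
mass of H2C2O4 = 0.04542 × 90.03 = 4.089 g
% H2C2O4 = 4.089 / 5.908 × 100 = 69.22 %

69.22 %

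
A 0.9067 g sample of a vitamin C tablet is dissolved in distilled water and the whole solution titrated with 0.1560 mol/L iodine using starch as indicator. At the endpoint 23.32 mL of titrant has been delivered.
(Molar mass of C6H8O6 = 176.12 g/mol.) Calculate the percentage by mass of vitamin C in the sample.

C6H8O6 + I2 → C6H6O6 + 2 HI
n(I2) = 0.02332 L × 0.1560 mol/L = 3.638 × 10^-3 mol
n(C6H8O6) = 3.638 × 10^-3 mol (1:1 ratio)
mass of C6H8O6 = 3.638 × 10^-3 × 176.12 g/mol = 0.6407 g
% C6H8O6 = 0.6407 / 0.9067 × 100 = 70.66 %

70.66 %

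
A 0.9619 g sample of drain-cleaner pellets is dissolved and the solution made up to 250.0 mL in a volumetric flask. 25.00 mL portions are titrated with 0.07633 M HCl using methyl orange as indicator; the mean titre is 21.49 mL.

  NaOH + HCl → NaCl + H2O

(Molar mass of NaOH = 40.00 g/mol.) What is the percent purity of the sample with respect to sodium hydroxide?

n(HCl) per titration = 0.02149 × 0.07633 = 1.640 × 10^-3 mol
n(NaOH) in each aliquot = 1.640 × 10^-3 mol (1:1 ratio)
n(NaOH) in the whole flask = 1.640 × 10^-3 × 250.0/25.00 = 0.01640 mol
mass of NaOH = 0.01640 × 40.00 = 0.6561 g
% NaOH = 0.6561 / 0.9619 × 100 = 68.21 %

68.21 %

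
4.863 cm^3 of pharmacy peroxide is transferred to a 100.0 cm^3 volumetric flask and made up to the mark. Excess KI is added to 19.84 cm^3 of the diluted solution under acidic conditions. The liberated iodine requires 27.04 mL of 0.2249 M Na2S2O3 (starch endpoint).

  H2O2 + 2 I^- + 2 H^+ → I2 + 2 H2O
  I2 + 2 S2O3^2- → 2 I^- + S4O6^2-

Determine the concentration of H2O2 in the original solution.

3.152 M

n(S2O3^2-) = 0.02704 × 0.2249 = 6.081 × 10^-3 mol
n(I2) = n(S2O3^2-)/2 = 3.041 × 10^-3 mol
n(H2O2) in the aliquot = 3.041 × 10^-3 mol (1:1 ratio)
[H2O2]_dilute = 3.041 × 10^-3 / 0.01984 = 0.1533 mol/L
[H2O2]_original = 0.1533 × 100.0/4.863 = 3.152 mol/L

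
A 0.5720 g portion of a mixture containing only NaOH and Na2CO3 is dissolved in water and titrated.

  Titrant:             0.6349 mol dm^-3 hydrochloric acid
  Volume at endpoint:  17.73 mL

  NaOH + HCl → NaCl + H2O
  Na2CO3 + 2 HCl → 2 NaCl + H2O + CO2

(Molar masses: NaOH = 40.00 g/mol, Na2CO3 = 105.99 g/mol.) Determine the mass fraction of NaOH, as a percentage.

13.21 %

n(HCl) = 0.01773 × 0.6349 = 0.01126 mol
Let x = n(NaOH), y = n(Na2CO3).
Titrant: 1x + 2y = 0.01126;  mass: 40.00x + 105.99y = 0.5720
Solving, x = 1.889 × 10^-3 mol, y = 4.684 × 10^-3 mol
mass of NaOH = 1.889 × 10^-3 × 40.00 = 0.07558 g
% NaOH = 0.07558 / 0.5720 × 100 = 13.21 %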